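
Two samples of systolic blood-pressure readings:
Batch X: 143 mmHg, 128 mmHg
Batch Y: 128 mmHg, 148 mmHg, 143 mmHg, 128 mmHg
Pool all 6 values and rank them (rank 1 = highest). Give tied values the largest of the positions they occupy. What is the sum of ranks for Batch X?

9

Sorted (descending): 148, 143, 143, 128, 128, 128
The 2 values of 143 occupy positions 2–3 → each gets rank 3.
The 3 values of 128 occupy positions 4–6 → each gets rank 6.
Batch X values → pooled ranks: 143→3, 128→6
Rank sum = 3 + 6 = 9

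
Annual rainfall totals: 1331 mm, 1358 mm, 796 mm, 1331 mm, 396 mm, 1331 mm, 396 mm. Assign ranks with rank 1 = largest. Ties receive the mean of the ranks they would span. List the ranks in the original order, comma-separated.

Sorted (descending): 1358, 1331, 1331, 1331, 796, 396, 396
The 3 values of 1331 occupy positions 2–4 → average rank 3.
The 2 values of 396 occupy positions 6–7 → average rank (6+7)/2 = 6.5.

3, 1, 5, 3, 6.5, 3, 6.5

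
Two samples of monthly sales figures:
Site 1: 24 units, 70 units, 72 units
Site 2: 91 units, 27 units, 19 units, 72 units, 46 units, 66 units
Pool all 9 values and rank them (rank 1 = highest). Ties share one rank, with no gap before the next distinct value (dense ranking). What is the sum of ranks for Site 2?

Sorted (descending): 91, 72, 72, 70, 66, 46, 27, 24, 19
The 2 values of 72 share dense rank 2.
Remaining distinct values take the next consecutive integers.
Site 2 values → pooled ranks: 91→1, 27→6, 19→8, 72→2, 46→5, 66→4
Rank sum = 1 + 6 + 8 + 2 + 5 + 4 = 26

26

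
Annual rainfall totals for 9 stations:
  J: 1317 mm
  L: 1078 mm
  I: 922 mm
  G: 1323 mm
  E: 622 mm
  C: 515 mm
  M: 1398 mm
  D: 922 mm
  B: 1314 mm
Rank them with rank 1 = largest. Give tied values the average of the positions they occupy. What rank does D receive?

6.5

Sorted (descending): 1398, 1323, 1317, 1314, 1078, 922, 922, 622, 515
The 2 values of 922 occupy positions 6–7 → average rank (6+7)/2 = 6.5.
D has value 922 mm → rank 6.5.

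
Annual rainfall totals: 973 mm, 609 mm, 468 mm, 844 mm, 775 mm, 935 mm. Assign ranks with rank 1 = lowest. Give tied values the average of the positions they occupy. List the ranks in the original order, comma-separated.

6, 2, 1, 4, 3, 5

Sorted (ascending): 468, 609, 775, 844, 935, 973
No ties — each value takes its position as its rank.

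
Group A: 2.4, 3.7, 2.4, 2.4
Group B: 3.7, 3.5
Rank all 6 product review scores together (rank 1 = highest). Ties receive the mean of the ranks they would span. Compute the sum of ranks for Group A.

Sorted (descending): 3.7, 3.7, 3.5, 2.4, 2.4, 2.4
The 2 values of 3.7 occupy positions 1–2 → average rank (1+2)/2 = 1.5.
The 3 values of 2.4 occupy positions 4–6 → average rank 5.
Group A values → pooled ranks: 2.4→5, 3.7→1.5, 2.4→5, 2.4→5
Rank sum = 5 + 1.5 + 5 + 5 = 16.5

16.5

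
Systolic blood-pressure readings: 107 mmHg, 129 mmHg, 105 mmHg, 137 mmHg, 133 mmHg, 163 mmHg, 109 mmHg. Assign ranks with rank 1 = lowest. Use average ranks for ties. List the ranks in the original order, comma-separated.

Sorted (ascending): 105, 107, 109, 129, 133, 137, 163
No ties — each value takes its position as its rank.

2, 4, 1, 6, 5, 7, 3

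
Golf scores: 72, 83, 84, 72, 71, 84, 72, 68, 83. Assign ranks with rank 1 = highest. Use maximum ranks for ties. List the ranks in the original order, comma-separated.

7, 4, 2, 7, 8, 2, 7, 9, 4

Sorted (descending): 84, 84, 83, 83, 72, 72, 72, 71, 68
The 2 values of 84 occupy positions 1–2 → each gets rank 2.
The 2 values of 83 occupy positions 3–4 → each gets rank 4.
The 3 values of 72 occupy positions 5–7 → each gets rank 7.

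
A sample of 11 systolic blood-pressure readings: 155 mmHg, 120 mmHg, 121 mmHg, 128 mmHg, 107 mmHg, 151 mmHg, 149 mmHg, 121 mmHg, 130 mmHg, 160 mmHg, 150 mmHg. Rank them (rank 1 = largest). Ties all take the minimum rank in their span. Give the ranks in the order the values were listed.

Sorted (descending): 160, 155, 151, 150, 149, 130, 128, 121, 121, 120, 107
The 2 values of 121 occupy positions 8–9 → each gets rank 8.

2, 10, 8, 7, 11, 3, 5, 8, 6, 1, 4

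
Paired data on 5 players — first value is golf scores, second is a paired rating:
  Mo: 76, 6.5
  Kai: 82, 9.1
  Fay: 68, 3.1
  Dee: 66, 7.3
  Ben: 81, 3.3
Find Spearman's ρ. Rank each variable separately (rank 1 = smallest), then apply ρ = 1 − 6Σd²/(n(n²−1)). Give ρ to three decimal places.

0.300

Ranks of variable 1: 3, 5, 2, 1, 4
Ranks of variable 2: 3, 5, 1, 4, 2
d = r₁ − r₂: 0, 0, 1, -3, 2
d²: 0, 0, 1, 9, 4; Σd² = 14
ρ = 1 − 6·14/(5·24) = 1 − 84/120 = 0.300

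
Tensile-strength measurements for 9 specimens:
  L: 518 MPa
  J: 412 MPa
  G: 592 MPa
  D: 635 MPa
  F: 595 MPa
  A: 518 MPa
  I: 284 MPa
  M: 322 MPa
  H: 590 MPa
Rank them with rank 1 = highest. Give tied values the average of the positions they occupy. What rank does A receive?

Sorted (descending): 635, 595, 592, 590, 518, 518, 412, 322, 284
The 2 values of 518 occupy positions 5–6 → average rank (5+6)/2 = 5.5.
A has value 518 MPa → rank 5.5.

5.5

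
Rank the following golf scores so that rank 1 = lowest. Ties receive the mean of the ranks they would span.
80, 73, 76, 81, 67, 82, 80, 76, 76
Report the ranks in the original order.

6.5, 2, 4, 8, 1, 9, 6.5, 4, 4

Sorted (ascending): 67, 73, 76, 76, 76, 80, 80, 81, 82
The 3 values of 76 occupy positions 3–5 → average rank 4.
The 2 values of 80 occupy positions 6–7 → average rank (6+7)/2 = 6.5.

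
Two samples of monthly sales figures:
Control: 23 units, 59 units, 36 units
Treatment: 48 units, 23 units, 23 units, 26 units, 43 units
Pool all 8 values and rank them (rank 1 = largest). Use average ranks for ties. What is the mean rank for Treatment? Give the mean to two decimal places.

Sorted (descending): 59, 48, 43, 36, 26, 23, 23, 23
The 3 values of 23 occupy positions 6–8 → average rank 7.
Treatment values → pooled ranks: 48→2, 23→7, 23→7, 26→5, 43→3
Mean rank = (2 + 7 + 7 + 5 + 3) / 5 = 4.80

4.80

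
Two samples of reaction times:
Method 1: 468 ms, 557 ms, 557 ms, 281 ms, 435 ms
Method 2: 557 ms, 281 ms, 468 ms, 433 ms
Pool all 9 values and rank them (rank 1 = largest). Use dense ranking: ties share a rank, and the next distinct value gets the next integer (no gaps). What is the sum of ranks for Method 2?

12

Sorted (descending): 557, 557, 557, 468, 468, 435, 433, 281, 281
The 3 values of 557 share dense rank 1.
The 2 values of 468 share dense rank 2.
The 2 values of 281 share dense rank 5.
Remaining distinct values take the next consecutive integers.
Method 2 values → pooled ranks: 557→1, 281→5, 468→2, 433→4
Rank sum = 1 + 5 + 2 + 4 = 12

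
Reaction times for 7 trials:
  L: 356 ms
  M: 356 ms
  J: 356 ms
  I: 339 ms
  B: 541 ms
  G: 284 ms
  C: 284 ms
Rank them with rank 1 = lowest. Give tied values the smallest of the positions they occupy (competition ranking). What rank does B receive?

Sorted (ascending): 284, 284, 339, 356, 356, 356, 541
The 2 values of 284 occupy positions 1–2 → each gets rank 1.
The 3 values of 356 occupy positions 4–6 → each gets rank 4.
B has value 541 ms → rank 7.

7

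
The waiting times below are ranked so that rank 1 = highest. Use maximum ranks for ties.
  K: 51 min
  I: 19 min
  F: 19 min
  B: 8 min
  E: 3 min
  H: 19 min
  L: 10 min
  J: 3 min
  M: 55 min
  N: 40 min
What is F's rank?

6

Sorted (descending): 55, 51, 40, 19, 19, 19, 10, 8, 3, 3
The 3 values of 19 occupy positions 4–6 → each gets rank 6.
The 2 values of 3 occupy positions 9–10 → each gets rank 10.
F has value 19 min → rank 6.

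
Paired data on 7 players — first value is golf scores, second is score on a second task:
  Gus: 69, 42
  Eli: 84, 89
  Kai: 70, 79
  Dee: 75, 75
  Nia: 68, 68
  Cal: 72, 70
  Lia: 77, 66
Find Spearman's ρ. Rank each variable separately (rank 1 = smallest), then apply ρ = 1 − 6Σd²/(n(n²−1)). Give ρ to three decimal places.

0.464

Ranks of variable 1: 2, 7, 3, 5, 1, 4, 6
Ranks of variable 2: 1, 7, 6, 5, 3, 4, 2
d = r₁ − r₂: 1, 0, -3, 0, -2, 0, 4
d²: 1, 0, 9, 0, 4, 0, 16; Σd² = 30
ρ = 1 − 6·30/(7·48) = 1 − 180/336 = 0.464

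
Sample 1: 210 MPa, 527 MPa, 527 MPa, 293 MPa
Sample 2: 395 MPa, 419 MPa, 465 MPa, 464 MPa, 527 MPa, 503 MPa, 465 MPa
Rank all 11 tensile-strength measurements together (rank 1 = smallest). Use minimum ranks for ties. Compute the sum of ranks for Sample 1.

Sorted (ascending): 210, 293, 395, 419, 464, 465, 465, 503, 527, 527, 527
The 2 values of 465 occupy positions 6–7 → each gets rank 6.
The 3 values of 527 occupy positions 9–11 → each gets rank 9.
Sample 1 values → pooled ranks: 210→1, 527→9, 527→9, 293→2
Rank sum = 1 + 9 + 9 + 2 = 21

21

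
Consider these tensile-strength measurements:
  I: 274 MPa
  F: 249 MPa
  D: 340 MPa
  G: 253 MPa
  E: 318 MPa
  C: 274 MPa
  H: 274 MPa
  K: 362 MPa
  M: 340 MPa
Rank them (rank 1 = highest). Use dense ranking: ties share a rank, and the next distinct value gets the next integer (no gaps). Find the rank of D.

2

Sorted (descending): 362, 340, 340, 318, 274, 274, 274, 253, 249
The 2 values of 340 share dense rank 2.
The 3 values of 274 share dense rank 4.
Remaining distinct values take the next consecutive integers.
D has value 340 MPa → rank 2.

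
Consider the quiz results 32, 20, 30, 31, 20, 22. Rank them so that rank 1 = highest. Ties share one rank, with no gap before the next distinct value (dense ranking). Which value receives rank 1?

32

Sorted (descending): 32, 31, 30, 22, 20, 20
The 2 values of 20 share dense rank 5.
Remaining distinct values take the next consecutive integers.
Rank 1 → value 32.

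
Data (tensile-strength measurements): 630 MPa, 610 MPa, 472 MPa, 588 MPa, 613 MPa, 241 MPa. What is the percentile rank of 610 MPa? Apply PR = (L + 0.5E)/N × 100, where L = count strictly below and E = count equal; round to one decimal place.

58.3

N = 6.
Strictly below 610: 3. Equal to 610: 1.
PR = (3 + 0.5·1)/6 × 100 = 58.3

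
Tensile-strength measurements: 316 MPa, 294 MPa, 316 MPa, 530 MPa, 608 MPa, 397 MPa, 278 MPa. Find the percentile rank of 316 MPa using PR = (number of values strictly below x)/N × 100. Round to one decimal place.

28.6

N = 7.
Strictly below 316: 2. Equal to 316: 2.
PR = 2/7 × 100 = 28.6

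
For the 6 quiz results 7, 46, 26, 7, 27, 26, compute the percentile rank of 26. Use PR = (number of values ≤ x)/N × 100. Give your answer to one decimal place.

66.7

N = 6.
Strictly below 26: 2. Equal to 26: 2.
PR = 4/6 × 100 = 66.7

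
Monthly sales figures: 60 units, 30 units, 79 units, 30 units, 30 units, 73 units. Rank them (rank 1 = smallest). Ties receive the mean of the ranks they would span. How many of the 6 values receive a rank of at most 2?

3

Sorted (ascending): 30, 30, 30, 60, 73, 79
The 3 values of 30 occupy positions 1–3 → average rank 2.
Ranks ≤ 2: {2, 2, 2} → 3 values.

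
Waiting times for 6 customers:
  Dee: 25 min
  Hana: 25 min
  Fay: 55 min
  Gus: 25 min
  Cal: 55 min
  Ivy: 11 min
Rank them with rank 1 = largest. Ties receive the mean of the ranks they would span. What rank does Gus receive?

4

Sorted (descending): 55, 55, 25, 25, 25, 11
The 2 values of 55 occupy positions 1–2 → average rank (1+2)/2 = 1.5.
The 3 values of 25 occupy positions 3–5 → average rank 4.
Gus has value 25 min → rank 4.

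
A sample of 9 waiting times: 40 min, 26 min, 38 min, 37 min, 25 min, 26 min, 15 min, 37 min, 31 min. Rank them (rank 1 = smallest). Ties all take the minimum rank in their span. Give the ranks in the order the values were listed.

Sorted (ascending): 15, 25, 26, 26, 31, 37, 37, 38, 40
The 2 values of 26 occupy positions 3–4 → each gets rank 3.
The 2 values of 37 occupy positions 6–7 → each gets rank 6.

9, 3, 8, 6, 2, 3, 1, 6, 5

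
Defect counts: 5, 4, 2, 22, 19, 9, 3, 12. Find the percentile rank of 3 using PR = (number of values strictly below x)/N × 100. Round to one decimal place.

N = 8.
Strictly below 3: 1. Equal to 3: 1.
PR = 1/8 × 100 = 12.5

12.5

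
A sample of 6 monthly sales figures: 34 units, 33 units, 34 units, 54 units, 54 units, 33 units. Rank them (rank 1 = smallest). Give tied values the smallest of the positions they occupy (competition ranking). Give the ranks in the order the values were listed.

3, 1, 3, 5, 5, 1

Sorted (ascending): 33, 33, 34, 34, 54, 54
The 2 values of 33 occupy positions 1–2 → each gets rank 1.
The 2 values of 34 occupy positions 3–4 → each gets rank 3.
The 2 values of 54 occupy positions 5–6 → each gets rank 5.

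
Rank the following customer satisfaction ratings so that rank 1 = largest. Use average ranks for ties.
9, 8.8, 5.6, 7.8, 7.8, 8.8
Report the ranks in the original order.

Sorted (descending): 9, 8.8, 8.8, 7.8, 7.8, 5.6
The 2 values of 8.8 occupy positions 2–3 → average rank (2+3)/2 = 2.5.
The 2 values of 7.8 occupy positions 4–5 → average rank (4+5)/2 = 4.5.

1, 2.5, 6, 4.5, 4.5, 2.5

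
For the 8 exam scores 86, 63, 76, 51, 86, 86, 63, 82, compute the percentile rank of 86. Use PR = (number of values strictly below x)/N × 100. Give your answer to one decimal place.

N = 8.
Strictly below 86: 5. Equal to 86: 3.
PR = 5/8 × 100 = 62.5

62.5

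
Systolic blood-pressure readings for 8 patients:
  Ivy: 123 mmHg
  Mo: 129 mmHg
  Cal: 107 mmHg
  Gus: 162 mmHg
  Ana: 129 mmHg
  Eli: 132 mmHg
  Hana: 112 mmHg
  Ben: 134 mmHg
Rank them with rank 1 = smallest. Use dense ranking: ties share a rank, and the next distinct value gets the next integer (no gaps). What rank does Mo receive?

Sorted (ascending): 107, 112, 123, 129, 129, 132, 134, 162
The 2 values of 129 share dense rank 4.
Remaining distinct values take the next consecutive integers.
Mo has value 129 mmHg → rank 4.

4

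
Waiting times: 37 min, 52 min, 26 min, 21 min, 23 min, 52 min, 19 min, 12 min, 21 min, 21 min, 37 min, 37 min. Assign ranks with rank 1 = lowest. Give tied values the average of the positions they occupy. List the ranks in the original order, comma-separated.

9, 11.5, 7, 4, 6, 11.5, 2, 1, 4, 4, 9, 9

Sorted (ascending): 12, 19, 21, 21, 21, 23, 26, 37, 37, 37, 52, 52
The 3 values of 21 occupy positions 3–5 → average rank 4.
The 3 values of 37 occupy positions 8–10 → average rank 9.
The 2 values of 52 occupy positions 11–12 → average rank (11+12)/2 = 11.5.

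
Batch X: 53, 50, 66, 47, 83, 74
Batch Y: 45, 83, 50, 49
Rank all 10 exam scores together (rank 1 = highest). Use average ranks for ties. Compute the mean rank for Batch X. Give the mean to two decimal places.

Sorted (descending): 83, 83, 74, 66, 53, 50, 50, 49, 47, 45
The 2 values of 83 occupy positions 1–2 → average rank (1+2)/2 = 1.5.
The 2 values of 50 occupy positions 6–7 → average rank (6+7)/2 = 6.5.
Batch X values → pooled ranks: 53→5, 50→6.5, 66→4, 47→9, 83→1.5, 74→3
Mean rank = (5 + 6.5 + 4 + 9 + 1.5 + 3) / 6 = 4.83

4.83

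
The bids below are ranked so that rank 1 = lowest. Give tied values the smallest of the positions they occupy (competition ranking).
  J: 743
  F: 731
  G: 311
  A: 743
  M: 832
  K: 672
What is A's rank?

4

Sorted (ascending): 311, 672, 731, 743, 743, 832
The 2 values of 743 occupy positions 4–5 → each gets rank 4.
A has value 743 → rank 4.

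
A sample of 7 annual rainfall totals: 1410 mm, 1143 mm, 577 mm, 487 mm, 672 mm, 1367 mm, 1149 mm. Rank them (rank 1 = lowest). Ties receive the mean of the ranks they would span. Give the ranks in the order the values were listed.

7, 4, 2, 1, 3, 6, 5

Sorted (ascending): 487, 577, 672, 1143, 1149, 1367, 1410
No ties — each value takes its position as its rank.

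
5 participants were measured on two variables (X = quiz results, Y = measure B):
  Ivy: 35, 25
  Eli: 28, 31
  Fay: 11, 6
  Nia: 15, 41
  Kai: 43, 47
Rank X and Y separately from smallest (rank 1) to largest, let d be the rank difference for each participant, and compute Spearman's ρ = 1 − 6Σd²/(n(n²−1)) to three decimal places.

0.600

Ranks of variable 1: 4, 3, 1, 2, 5
Ranks of variable 2: 2, 3, 1, 4, 5
d = r₁ − r₂: 2, 0, 0, -2, 0
d²: 4, 0, 0, 4, 0; Σd² = 8
ρ = 1 − 6·8/(5·24) = 1 − 48/120 = 0.600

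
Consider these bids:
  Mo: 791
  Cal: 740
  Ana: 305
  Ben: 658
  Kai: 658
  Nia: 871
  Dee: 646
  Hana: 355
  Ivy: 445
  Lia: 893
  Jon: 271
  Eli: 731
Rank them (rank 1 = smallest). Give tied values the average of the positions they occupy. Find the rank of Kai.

6.5

Sorted (ascending): 271, 305, 355, 445, 646, 658, 658, 731, 740, 791, 871, 893
The 2 values of 658 occupy positions 6–7 → average rank (6+7)/2 = 6.5.
Kai has value 658 → rank 6.5.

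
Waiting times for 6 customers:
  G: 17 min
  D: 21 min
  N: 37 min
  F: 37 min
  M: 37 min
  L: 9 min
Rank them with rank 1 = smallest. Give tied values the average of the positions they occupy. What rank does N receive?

Sorted (ascending): 9, 17, 21, 37, 37, 37
The 3 values of 37 occupy positions 4–6 → average rank 5.
N has value 37 min → rank 5.

5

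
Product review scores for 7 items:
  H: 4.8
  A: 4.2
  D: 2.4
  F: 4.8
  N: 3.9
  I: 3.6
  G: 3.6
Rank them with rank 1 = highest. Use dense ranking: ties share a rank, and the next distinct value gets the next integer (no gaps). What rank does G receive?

Sorted (descending): 4.8, 4.8, 4.2, 3.9, 3.6, 3.6, 2.4
The 2 values of 4.8 share dense rank 1.
The 2 values of 3.6 share dense rank 4.
Remaining distinct values take the next consecutive integers.
G has value 3.6 → rank 4.

4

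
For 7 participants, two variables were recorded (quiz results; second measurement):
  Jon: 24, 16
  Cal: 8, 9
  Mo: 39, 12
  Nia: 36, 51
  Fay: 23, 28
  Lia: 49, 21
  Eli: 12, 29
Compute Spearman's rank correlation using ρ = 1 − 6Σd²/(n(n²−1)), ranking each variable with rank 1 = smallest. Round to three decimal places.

Ranks of variable 1: 4, 1, 6, 5, 3, 7, 2
Ranks of variable 2: 3, 1, 2, 7, 5, 4, 6
d = r₁ − r₂: 1, 0, 4, -2, -2, 3, -4
d²: 1, 0, 16, 4, 4, 9, 16; Σd² = 50
ρ = 1 − 6·50/(7·48) = 1 − 300/336 = 0.107

0.107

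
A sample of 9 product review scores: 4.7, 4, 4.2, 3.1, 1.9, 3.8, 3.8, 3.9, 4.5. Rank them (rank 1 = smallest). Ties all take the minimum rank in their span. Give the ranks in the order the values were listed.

9, 6, 7, 2, 1, 3, 3, 5, 8

Sorted (ascending): 1.9, 3.1, 3.8, 3.8, 3.9, 4, 4.2, 4.5, 4.7
The 2 values of 3.8 occupy positions 3–4 → each gets rank 3.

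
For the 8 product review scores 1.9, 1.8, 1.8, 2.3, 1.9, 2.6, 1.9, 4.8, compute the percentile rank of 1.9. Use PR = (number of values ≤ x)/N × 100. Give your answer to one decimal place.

N = 8.
Strictly below 1.9: 2. Equal to 1.9: 3.
PR = 5/8 × 100 = 62.5

62.5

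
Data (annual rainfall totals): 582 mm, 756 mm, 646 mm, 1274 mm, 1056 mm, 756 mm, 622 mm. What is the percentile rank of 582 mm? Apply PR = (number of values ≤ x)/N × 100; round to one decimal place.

14.3

N = 7.
Strictly below 582: 0. Equal to 582: 1.
PR = 1/7 × 100 = 14.3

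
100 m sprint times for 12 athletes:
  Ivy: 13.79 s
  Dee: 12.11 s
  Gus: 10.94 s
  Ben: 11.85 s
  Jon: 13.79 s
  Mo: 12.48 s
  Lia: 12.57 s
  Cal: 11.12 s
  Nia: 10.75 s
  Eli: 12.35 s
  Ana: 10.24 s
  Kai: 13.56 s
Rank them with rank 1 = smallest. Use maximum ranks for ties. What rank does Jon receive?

Sorted (ascending): 10.24, 10.75, 10.94, 11.12, 11.85, 12.11, 12.35, 12.48, 12.57, 13.56, 13.79, 13.79
The 2 values of 13.79 occupy positions 11–12 → each gets rank 12.
Jon has value 13.79 s → rank 12.

12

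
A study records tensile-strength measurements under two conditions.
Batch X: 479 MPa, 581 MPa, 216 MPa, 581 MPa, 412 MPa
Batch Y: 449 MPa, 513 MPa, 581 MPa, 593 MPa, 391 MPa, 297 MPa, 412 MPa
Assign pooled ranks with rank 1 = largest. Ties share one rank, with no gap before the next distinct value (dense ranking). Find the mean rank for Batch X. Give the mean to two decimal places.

4.60

Sorted (descending): 593, 581, 581, 581, 513, 479, 449, 412, 412, 391, 297, 216
The 3 values of 581 share dense rank 2.
The 2 values of 412 share dense rank 6.
Remaining distinct values take the next consecutive integers.
Batch X values → pooled ranks: 479→4, 581→2, 216→9, 581→2, 412→6
Mean rank = (4 + 2 + 9 + 2 + 6) / 5 = 4.60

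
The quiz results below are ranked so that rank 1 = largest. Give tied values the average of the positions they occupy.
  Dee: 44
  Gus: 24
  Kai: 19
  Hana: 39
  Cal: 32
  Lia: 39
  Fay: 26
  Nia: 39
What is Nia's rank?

Sorted (descending): 44, 39, 39, 39, 32, 26, 24, 19
The 3 values of 39 occupy positions 2–4 → average rank 3.
Nia has value 39 → rank 3.

3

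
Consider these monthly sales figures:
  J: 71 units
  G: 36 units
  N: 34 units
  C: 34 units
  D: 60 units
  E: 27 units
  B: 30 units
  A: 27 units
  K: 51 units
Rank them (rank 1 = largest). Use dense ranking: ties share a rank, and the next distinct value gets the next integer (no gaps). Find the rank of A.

Sorted (descending): 71, 60, 51, 36, 34, 34, 30, 27, 27
The 2 values of 34 share dense rank 5.
The 2 values of 27 share dense rank 7.
Remaining distinct values take the next consecutive integers.
A has value 27 units → rank 7.

7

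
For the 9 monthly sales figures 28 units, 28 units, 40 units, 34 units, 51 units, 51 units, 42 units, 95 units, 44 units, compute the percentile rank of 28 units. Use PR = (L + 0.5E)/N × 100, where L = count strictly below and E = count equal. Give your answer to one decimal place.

N = 9.
Strictly below 28: 0. Equal to 28: 2.
PR = (0 + 0.5·2)/9 × 100 = 11.1

11.1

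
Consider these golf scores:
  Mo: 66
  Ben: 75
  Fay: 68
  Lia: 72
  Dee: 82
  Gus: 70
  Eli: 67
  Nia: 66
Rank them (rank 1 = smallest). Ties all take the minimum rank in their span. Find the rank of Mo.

Sorted (ascending): 66, 66, 67, 68, 70, 72, 75, 82
The 2 values of 66 occupy positions 1–2 → each gets rank 1.
Mo has value 66 → rank 1.

1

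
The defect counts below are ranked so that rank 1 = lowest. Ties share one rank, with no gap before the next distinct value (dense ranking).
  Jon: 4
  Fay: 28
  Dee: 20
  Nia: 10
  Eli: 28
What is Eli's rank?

4

Sorted (ascending): 4, 10, 20, 28, 28
The 2 values of 28 share dense rank 4.
Remaining distinct values take the next consecutive integers.
Eli has value 28 → rank 4.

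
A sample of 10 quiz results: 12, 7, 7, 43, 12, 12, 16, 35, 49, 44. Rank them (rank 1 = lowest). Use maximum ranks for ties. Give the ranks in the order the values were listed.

Sorted (ascending): 7, 7, 12, 12, 12, 16, 35, 43, 44, 49
The 2 values of 7 occupy positions 1–2 → each gets rank 2.
The 3 values of 12 occupy positions 3–5 → each gets rank 5.

5, 2, 2, 8, 5, 5, 6, 7, 10, 9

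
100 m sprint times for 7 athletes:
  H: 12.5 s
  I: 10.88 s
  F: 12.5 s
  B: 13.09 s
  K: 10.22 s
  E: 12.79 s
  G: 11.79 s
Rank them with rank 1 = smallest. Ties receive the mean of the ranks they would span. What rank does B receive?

7

Sorted (ascending): 10.22, 10.88, 11.79, 12.5, 12.5, 12.79, 13.09
The 2 values of 12.5 occupy positions 4–5 → average rank (4+5)/2 = 4.5.
B has value 13.09 s → rank 7.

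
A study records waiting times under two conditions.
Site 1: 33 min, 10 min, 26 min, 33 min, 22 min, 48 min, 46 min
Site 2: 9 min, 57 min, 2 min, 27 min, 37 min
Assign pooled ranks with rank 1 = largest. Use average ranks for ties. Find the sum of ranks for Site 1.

43

Sorted (descending): 57, 48, 46, 37, 33, 33, 27, 26, 22, 10, 9, 2
The 2 values of 33 occupy positions 5–6 → average rank (5+6)/2 = 5.5.
Site 1 values → pooled ranks: 33→5.5, 10→10, 26→8, 33→5.5, 22→9, 48→2, 46→3
Rank sum = 5.5 + 10 + 8 + 5.5 + 9 + 2 + 3 = 43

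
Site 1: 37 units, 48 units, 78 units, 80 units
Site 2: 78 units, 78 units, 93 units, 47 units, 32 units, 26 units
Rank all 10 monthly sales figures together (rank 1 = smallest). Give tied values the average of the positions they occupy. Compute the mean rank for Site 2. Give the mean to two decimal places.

5.17

Sorted (ascending): 26, 32, 37, 47, 48, 78, 78, 78, 80, 93
The 3 values of 78 occupy positions 6–8 → average rank 7.
Site 2 values → pooled ranks: 78→7, 78→7, 93→10, 47→4, 32→2, 26→1
Mean rank = (7 + 7 + 10 + 4 + 2 + 1) / 6 = 5.17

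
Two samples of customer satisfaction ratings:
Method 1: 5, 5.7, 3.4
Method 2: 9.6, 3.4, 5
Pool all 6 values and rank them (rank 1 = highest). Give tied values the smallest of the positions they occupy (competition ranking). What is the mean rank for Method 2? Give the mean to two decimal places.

Sorted (descending): 9.6, 5.7, 5, 5, 3.4, 3.4
The 2 values of 5 occupy positions 3–4 → each gets rank 3.
The 2 values of 3.4 occupy positions 5–6 → each gets rank 5.
Method 2 values → pooled ranks: 9.6→1, 3.4→5, 5→3
Mean rank = (1 + 5 + 3) / 3 = 3.00

3.00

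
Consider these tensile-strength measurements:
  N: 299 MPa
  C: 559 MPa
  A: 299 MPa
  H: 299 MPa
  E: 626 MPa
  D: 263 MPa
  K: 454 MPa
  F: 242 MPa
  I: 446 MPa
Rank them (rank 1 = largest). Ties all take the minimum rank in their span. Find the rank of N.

5

Sorted (descending): 626, 559, 454, 446, 299, 299, 299, 263, 242
The 3 values of 299 occupy positions 5–7 → each gets rank 5.
N has value 299 MPa → rank 5.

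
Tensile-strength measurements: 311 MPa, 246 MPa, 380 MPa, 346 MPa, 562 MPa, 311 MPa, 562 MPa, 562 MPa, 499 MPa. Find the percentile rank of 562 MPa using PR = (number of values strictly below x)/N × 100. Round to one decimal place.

N = 9.
Strictly below 562: 6. Equal to 562: 3.
PR = 6/9 × 100 = 66.7

66.7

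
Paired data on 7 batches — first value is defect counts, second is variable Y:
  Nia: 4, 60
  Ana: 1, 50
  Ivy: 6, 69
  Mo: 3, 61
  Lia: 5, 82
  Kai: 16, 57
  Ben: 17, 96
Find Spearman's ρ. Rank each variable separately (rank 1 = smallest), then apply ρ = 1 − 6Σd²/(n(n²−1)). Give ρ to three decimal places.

0.571

Ranks of variable 1: 3, 1, 5, 2, 4, 6, 7
Ranks of variable 2: 3, 1, 5, 4, 6, 2, 7
d = r₁ − r₂: 0, 0, 0, -2, -2, 4, 0
d²: 0, 0, 0, 4, 4, 16, 0; Σd² = 24
ρ = 1 − 6·24/(7·48) = 1 − 144/336 = 0.571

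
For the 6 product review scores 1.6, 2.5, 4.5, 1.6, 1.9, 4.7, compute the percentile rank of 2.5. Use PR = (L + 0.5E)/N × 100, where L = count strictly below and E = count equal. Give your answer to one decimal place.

N = 6.
Strictly below 2.5: 3. Equal to 2.5: 1.
PR = (3 + 0.5·1)/6 × 100 = 58.3

58.3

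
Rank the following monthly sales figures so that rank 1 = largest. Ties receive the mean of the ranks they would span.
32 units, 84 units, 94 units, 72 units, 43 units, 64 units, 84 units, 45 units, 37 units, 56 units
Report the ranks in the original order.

10, 2.5, 1, 4, 8, 5, 2.5, 7, 9, 6

Sorted (descending): 94, 84, 84, 72, 64, 56, 45, 43, 37, 32
The 2 values of 84 occupy positions 2–3 → average rank (2+3)/2 = 2.5.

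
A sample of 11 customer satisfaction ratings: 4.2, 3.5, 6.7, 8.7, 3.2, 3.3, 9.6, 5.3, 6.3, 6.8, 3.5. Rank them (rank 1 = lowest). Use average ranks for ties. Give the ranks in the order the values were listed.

5, 3.5, 8, 10, 1, 2, 11, 6, 7, 9, 3.5

Sorted (ascending): 3.2, 3.3, 3.5, 3.5, 4.2, 5.3, 6.3, 6.7, 6.8, 8.7, 9.6
The 2 values of 3.5 occupy positions 3–4 → average rank (3+4)/2 = 3.5.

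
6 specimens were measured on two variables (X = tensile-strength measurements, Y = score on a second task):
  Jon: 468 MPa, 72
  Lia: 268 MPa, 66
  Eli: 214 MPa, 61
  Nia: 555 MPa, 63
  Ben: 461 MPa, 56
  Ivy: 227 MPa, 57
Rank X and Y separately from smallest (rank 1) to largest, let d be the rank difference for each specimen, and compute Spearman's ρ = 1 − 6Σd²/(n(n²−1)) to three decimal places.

Ranks of variable 1: 5, 3, 1, 6, 4, 2
Ranks of variable 2: 6, 5, 3, 4, 1, 2
d = r₁ − r₂: -1, -2, -2, 2, 3, 0
d²: 1, 4, 4, 4, 9, 0; Σd² = 22
ρ = 1 − 6·22/(6·35) = 1 − 132/210 = 0.371

0.371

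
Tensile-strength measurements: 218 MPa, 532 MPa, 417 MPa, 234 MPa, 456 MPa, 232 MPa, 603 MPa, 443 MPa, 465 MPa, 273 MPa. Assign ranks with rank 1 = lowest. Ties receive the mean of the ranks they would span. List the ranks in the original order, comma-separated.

Sorted (ascending): 218, 232, 234, 273, 417, 443, 456, 465, 532, 603
No ties — each value takes its position as its rank.

1, 9, 5, 3, 7, 2, 10, 6, 8, 4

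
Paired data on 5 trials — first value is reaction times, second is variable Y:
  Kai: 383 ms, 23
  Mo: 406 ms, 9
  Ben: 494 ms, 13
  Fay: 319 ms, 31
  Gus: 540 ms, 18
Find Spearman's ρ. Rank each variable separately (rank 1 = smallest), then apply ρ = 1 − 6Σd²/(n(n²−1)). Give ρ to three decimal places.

Ranks of variable 1: 2, 3, 4, 1, 5
Ranks of variable 2: 4, 1, 2, 5, 3
d = r₁ − r₂: -2, 2, 2, -4, 2
d²: 4, 4, 4, 16, 4; Σd² = 32
ρ = 1 − 6·32/(5·24) = 1 − 192/120 = -0.600

-0.600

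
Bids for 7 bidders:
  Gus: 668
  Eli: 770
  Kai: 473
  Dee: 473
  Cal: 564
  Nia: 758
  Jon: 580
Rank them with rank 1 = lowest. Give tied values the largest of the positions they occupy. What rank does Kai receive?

2

Sorted (ascending): 473, 473, 564, 580, 668, 758, 770
The 2 values of 473 occupy positions 1–2 → each gets rank 2.
Kai has value 473 → rank 2.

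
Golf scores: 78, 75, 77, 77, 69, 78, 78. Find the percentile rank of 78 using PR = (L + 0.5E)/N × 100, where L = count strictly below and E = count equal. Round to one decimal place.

78.6

N = 7.
Strictly below 78: 4. Equal to 78: 3.
PR = (4 + 0.5·3)/7 × 100 = 78.6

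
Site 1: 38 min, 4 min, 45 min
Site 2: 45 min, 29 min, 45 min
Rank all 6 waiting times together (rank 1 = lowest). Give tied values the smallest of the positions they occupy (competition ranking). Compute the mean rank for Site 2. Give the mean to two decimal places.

3.33

Sorted (ascending): 4, 29, 38, 45, 45, 45
The 3 values of 45 occupy positions 4–6 → each gets rank 4.
Site 2 values → pooled ranks: 45→4, 29→2, 45→4
Mean rank = (4 + 2 + 4) / 3 = 3.33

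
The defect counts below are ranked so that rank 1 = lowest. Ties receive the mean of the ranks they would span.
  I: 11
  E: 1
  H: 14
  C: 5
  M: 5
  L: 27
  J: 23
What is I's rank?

Sorted (ascending): 1, 5, 5, 11, 14, 23, 27
The 2 values of 5 occupy positions 2–3 → average rank (2+3)/2 = 2.5.
I has value 11 → rank 4.

4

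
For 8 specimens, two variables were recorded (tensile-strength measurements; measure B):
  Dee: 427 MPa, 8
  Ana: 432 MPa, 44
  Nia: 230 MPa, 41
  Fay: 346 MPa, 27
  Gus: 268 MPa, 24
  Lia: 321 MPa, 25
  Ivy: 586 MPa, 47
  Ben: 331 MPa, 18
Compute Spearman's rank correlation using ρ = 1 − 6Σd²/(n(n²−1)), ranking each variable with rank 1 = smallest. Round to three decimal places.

0.333

Ranks of variable 1: 6, 7, 1, 5, 2, 3, 8, 4
Ranks of variable 2: 1, 7, 6, 5, 3, 4, 8, 2
d = r₁ − r₂: 5, 0, -5, 0, -1, -1, 0, 2
d²: 25, 0, 25, 0, 1, 1, 0, 4; Σd² = 56
ρ = 1 − 6·56/(8·63) = 1 − 336/504 = 0.333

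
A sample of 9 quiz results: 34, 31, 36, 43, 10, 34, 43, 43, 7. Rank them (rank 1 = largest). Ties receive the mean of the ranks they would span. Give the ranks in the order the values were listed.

Sorted (descending): 43, 43, 43, 36, 34, 34, 31, 10, 7
The 3 values of 43 occupy positions 1–3 → average rank 2.
The 2 values of 34 occupy positions 5–6 → average rank (5+6)/2 = 5.5.

5.5, 7, 4, 2, 8, 5.5, 2, 2, 9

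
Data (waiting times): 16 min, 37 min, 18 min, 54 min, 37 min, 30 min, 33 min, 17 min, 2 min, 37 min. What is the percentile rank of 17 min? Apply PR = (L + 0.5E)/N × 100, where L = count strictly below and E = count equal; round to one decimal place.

25.0

N = 10.
Strictly below 17: 2. Equal to 17: 1.
PR = (2 + 0.5·1)/10 × 100 = 25.0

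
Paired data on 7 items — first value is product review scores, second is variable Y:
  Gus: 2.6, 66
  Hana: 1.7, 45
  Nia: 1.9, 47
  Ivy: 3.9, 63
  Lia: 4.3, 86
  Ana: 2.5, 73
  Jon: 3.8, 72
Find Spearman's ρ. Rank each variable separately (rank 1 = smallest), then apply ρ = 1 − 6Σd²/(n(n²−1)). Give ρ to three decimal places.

Ranks of variable 1: 4, 1, 2, 6, 7, 3, 5
Ranks of variable 2: 4, 1, 2, 3, 7, 6, 5
d = r₁ − r₂: 0, 0, 0, 3, 0, -3, 0
d²: 0, 0, 0, 9, 0, 9, 0; Σd² = 18
ρ = 1 − 6·18/(7·48) = 1 − 108/336 = 0.679

0.679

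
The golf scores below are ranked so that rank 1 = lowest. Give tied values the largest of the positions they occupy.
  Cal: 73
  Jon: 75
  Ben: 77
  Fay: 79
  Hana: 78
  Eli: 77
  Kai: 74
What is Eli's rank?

Sorted (ascending): 73, 74, 75, 77, 77, 78, 79
The 2 values of 77 occupy positions 4–5 → each gets rank 5.
Eli has value 77 → rank 5.

5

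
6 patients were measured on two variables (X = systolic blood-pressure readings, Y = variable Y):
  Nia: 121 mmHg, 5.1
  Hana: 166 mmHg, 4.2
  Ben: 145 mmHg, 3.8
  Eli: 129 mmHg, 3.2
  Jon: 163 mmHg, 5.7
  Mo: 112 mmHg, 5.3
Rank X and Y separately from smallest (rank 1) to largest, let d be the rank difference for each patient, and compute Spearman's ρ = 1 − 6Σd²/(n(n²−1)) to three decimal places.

Ranks of variable 1: 2, 6, 4, 3, 5, 1
Ranks of variable 2: 4, 3, 2, 1, 6, 5
d = r₁ − r₂: -2, 3, 2, 2, -1, -4
d²: 4, 9, 4, 4, 1, 16; Σd² = 38
ρ = 1 − 6·38/(6·35) = 1 − 228/210 = -0.086

-0.086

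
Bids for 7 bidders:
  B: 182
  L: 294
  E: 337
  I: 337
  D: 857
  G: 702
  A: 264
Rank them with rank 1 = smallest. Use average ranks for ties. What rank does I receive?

Sorted (ascending): 182, 264, 294, 337, 337, 702, 857
The 2 values of 337 occupy positions 4–5 → average rank (4+5)/2 = 4.5.
I has value 337 → rank 4.5.

4.5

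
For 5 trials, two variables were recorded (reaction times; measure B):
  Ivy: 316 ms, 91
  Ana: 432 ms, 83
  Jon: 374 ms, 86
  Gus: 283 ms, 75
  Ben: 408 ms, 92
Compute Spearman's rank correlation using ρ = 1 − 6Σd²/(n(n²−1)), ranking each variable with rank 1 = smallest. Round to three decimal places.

Ranks of variable 1: 2, 5, 3, 1, 4
Ranks of variable 2: 4, 2, 3, 1, 5
d = r₁ − r₂: -2, 3, 0, 0, -1
d²: 4, 9, 0, 0, 1; Σd² = 14
ρ = 1 − 6·14/(5·24) = 1 − 84/120 = 0.300

0.300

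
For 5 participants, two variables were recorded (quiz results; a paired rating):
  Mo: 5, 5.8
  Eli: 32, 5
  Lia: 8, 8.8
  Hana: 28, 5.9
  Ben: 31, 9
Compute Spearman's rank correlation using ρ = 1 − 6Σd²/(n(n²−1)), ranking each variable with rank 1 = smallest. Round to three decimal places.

-0.100

Ranks of variable 1: 1, 5, 2, 3, 4
Ranks of variable 2: 2, 1, 4, 3, 5
d = r₁ − r₂: -1, 4, -2, 0, -1
d²: 1, 16, 4, 0, 1; Σd² = 22
ρ = 1 − 6·22/(5·24) = 1 − 132/120 = -0.100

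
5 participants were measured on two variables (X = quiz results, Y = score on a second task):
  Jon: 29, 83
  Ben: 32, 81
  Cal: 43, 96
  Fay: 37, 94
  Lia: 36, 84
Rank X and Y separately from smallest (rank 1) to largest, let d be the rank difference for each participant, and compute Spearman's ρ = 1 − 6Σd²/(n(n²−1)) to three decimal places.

0.900

Ranks of variable 1: 1, 2, 5, 4, 3
Ranks of variable 2: 2, 1, 5, 4, 3
d = r₁ − r₂: -1, 1, 0, 0, 0
d²: 1, 1, 0, 0, 0; Σd² = 2
ρ = 1 − 6·2/(5·24) = 1 − 12/120 = 0.900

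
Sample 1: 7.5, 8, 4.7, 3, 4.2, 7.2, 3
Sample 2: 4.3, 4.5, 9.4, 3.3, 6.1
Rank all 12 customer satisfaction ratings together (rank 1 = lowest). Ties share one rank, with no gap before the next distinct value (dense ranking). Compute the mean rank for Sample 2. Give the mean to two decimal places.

5.80

Sorted (ascending): 3, 3, 3.3, 4.2, 4.3, 4.5, 4.7, 6.1, 7.2, 7.5, 8, 9.4
The 2 values of 3 share dense rank 1.
Remaining distinct values take the next consecutive integers.
Sample 2 values → pooled ranks: 4.3→4, 4.5→5, 9.4→11, 3.3→2, 6.1→7
Mean rank = (4 + 5 + 11 + 2 + 7) / 5 = 5.80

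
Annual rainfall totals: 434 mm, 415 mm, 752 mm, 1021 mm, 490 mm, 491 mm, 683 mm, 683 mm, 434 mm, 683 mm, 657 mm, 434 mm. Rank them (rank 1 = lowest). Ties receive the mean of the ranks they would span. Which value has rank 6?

491

Sorted (ascending): 415, 434, 434, 434, 490, 491, 657, 683, 683, 683, 752, 1021
The 3 values of 434 occupy positions 2–4 → average rank 3.
The 3 values of 683 occupy positions 8–10 → average rank 9.
Rank 6 → value 491.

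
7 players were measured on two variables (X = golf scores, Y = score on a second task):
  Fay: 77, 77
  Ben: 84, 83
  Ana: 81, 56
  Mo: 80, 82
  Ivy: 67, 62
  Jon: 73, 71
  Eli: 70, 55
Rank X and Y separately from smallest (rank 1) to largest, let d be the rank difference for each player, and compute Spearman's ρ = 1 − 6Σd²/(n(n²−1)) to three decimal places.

0.571

Ranks of variable 1: 4, 7, 6, 5, 1, 3, 2
Ranks of variable 2: 5, 7, 2, 6, 3, 4, 1
d = r₁ − r₂: -1, 0, 4, -1, -2, -1, 1
d²: 1, 0, 16, 1, 4, 1, 1; Σd² = 24
ρ = 1 − 6·24/(7·48) = 1 − 144/336 = 0.571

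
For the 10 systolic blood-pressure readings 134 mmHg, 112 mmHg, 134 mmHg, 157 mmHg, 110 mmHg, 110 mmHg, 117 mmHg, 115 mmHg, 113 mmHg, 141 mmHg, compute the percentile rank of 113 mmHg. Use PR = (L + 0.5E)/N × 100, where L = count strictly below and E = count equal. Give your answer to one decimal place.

35.0

N = 10.
Strictly below 113: 3. Equal to 113: 1.
PR = (3 + 0.5·1)/10 × 100 = 35.0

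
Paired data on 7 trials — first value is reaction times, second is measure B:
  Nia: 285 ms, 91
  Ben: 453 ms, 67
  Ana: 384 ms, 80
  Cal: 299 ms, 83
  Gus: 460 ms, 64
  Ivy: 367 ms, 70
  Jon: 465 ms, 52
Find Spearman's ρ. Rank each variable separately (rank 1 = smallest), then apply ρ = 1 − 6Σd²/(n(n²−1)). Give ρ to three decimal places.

Ranks of variable 1: 1, 5, 4, 2, 6, 3, 7
Ranks of variable 2: 7, 3, 5, 6, 2, 4, 1
d = r₁ − r₂: -6, 2, -1, -4, 4, -1, 6
d²: 36, 4, 1, 16, 16, 1, 36; Σd² = 110
ρ = 1 − 6·110/(7·48) = 1 − 660/336 = -0.964

-0.964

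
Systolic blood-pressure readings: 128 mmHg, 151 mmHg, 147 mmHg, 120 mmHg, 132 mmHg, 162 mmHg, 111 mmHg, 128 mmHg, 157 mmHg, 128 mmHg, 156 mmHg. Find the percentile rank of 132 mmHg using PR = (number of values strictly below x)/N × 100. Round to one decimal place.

N = 11.
Strictly below 132: 5. Equal to 132: 1.
PR = 5/11 × 100 = 45.5

45.5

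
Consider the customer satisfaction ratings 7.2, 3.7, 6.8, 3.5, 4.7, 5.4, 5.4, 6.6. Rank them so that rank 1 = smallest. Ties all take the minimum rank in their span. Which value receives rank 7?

Sorted (ascending): 3.5, 3.7, 4.7, 5.4, 5.4, 6.6, 6.8, 7.2
The 2 values of 5.4 occupy positions 4–5 → each gets rank 4.
Rank 7 → value 6.8.

6.8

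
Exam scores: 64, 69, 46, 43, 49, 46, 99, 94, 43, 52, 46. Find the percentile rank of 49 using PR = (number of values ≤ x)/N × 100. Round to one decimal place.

54.5

N = 11.
Strictly below 49: 5. Equal to 49: 1.
PR = 6/11 × 100 = 54.5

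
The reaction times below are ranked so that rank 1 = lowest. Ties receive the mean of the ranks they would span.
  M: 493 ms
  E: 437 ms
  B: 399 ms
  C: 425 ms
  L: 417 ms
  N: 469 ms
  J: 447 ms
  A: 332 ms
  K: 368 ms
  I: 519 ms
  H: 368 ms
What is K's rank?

Sorted (ascending): 332, 368, 368, 399, 417, 425, 437, 447, 469, 493, 519
The 2 values of 368 occupy positions 2–3 → average rank (2+3)/2 = 2.5.
K has value 368 ms → rank 2.5.

2.5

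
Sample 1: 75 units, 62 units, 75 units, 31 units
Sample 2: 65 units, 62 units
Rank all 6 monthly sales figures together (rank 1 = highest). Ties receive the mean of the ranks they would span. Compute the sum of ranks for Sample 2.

7.5

Sorted (descending): 75, 75, 65, 62, 62, 31
The 2 values of 75 occupy positions 1–2 → average rank (1+2)/2 = 1.5.
The 2 values of 62 occupy positions 4–5 → average rank (4+5)/2 = 4.5.
Sample 2 values → pooled ranks: 65→3, 62→4.5
Rank sum = 3 + 4.5 = 7.5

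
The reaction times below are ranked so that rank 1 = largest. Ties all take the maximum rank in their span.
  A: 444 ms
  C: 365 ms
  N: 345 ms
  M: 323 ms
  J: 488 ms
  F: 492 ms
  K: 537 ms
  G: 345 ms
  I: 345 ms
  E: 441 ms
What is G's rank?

9

Sorted (descending): 537, 492, 488, 444, 441, 365, 345, 345, 345, 323
The 3 values of 345 occupy positions 7–9 → each gets rank 9.
G has value 345 ms → rank 9.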